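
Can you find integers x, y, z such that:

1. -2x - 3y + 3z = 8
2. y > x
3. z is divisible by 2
Yes

Take x = -1, y = 0, z = 2. Substituting into each constraint:
  (1) -2(-1) - 3(0) + 3(2) = 8 ✓
  (2) 0 > -1 ✓
  (3) 2 = 2 × 1, remainder 0 ✓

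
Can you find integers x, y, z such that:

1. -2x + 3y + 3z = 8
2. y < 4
Yes

Take x = -4, y = 0, z = 0. Substituting into each constraint:
  (1) -2(-4) + 3(0) + 3(0) = 8 ✓
  (2) 0 < 4 ✓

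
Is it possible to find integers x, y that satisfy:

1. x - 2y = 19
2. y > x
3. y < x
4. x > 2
No

A contradictory subset is {y > x, y < x}. No integer assignment can satisfy these jointly:

  - y > x: bounds one variable relative to another variable
  - y < x: bounds one variable relative to another variable

Direct contradiction: y > x and x > y cannot both hold.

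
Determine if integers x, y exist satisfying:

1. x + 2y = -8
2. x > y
Yes

Take x = -2, y = -3. Substituting into each constraint:
  (1) (-2) + 2(-3) = -8 ✓
  (2) -2 > -3 ✓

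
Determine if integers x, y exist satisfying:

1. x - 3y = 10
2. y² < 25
Yes

Take x = 10, y = 0. Substituting into each constraint:
  (1) 10 - 3(0) = 10 ✓
  (2) y² = (0)² = 0, and 0 < 25 ✓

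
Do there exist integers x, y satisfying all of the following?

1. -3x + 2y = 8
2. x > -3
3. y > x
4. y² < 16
Yes

Take x = -2, y = 1. Substituting into each constraint:
  (1) -3(-2) + 2(1) = 8 ✓
  (2) -2 > -3 ✓
  (3) 1 > -2 ✓
  (4) y² = (1)² = 1, and 1 < 16 ✓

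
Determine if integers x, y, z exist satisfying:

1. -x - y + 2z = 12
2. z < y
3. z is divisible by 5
Yes

Take x = -13, y = 1, z = 0. Substituting into each constraint:
  (1) 13 + (-1) + 2(0) = 12 ✓
  (2) 0 < 1 ✓
  (3) 0 = 5 × 0, remainder 0 ✓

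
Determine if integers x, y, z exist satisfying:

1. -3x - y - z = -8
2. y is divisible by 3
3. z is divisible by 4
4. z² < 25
Yes

Take x = -1, y = 15, z = -4. Substituting into each constraint:
  (1) -3(-1) + (-15) + 4 = -8 ✓
  (2) 15 = 3 × 5, remainder 0 ✓
  (3) -4 = 4 × -1, remainder 0 ✓
  (4) z² = (-4)² = 16, and 16 < 25 ✓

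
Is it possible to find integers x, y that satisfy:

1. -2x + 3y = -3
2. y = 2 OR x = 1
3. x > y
No

A contradictory subset is {-2x + 3y = -3, y = 2 OR x = 1}. No integer assignment can satisfy these jointly:

  - -2x + 3y = -3: is a linear equation tying the variables together
  - y = 2 OR x = 1: forces a choice: either y = 2 or x = 1

Split on the disjunction (y = 2 OR x = 1):
  • If y = 2: with y = 2, every remaining term of the linear equation is divisible by 2, so the left side is ≡ 0 (mod 2); but the right side -9 ≡ 1 (mod 2). No integers can satisfy it.
  • If x = 1: with x = 1, every remaining term of the linear equation is divisible by 3, so the left side is ≡ 0 (mod 3); but the right side -1 ≡ 2 (mod 3). No integers can satisfy it.
Both branches are infeasible, so the system has no integer solution.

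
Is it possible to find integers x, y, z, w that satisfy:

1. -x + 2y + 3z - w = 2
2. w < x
Yes

Take x = 1, y = 0, z = 1, w = 0. Substituting into each constraint:
  (1) (-1) + 2(0) + 3(1) + 0 = 2 ✓
  (2) 0 < 1 ✓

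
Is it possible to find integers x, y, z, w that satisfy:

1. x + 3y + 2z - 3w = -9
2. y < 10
Yes

Take x = 0, y = -3, z = 0, w = 0. Substituting into each constraint:
  (1) 0 + 3(-3) + 2(0) - 3(0) = -9 ✓
  (2) -3 < 10 ✓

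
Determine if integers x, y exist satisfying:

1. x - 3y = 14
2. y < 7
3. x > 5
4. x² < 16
No

A contradictory subset is {x > 5, x² < 16}. No integer assignment can satisfy these jointly:

  - x > 5: bounds one variable relative to a constant
  - x² < 16: restricts x to |x| ≤ 3

Direct contradiction: the bounds on x require x ≥ 6 and x ≤ 3 simultaneously, which is empty.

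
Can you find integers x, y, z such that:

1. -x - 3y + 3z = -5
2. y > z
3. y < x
Yes

Take x = 2, y = 1, z = 0. Substituting into each constraint:
  (1) (-2) - 3(1) + 3(0) = -5 ✓
  (2) 1 > 0 ✓
  (3) 1 < 2 ✓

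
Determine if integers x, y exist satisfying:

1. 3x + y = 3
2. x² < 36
Yes

Take x = 1, y = 0. Substituting into each constraint:
  (1) 3(1) + 0 = 3 ✓
  (2) x² = (1)² = 1, and 1 < 36 ✓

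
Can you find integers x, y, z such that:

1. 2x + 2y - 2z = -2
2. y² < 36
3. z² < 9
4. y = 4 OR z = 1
Yes

Take x = -5, y = 4, z = 0. Substituting into each constraint:
  (1) 2(-5) + 2(4) - 2(0) = -2 ✓
  (2) y² = (4)² = 16, and 16 < 36 ✓
  (3) z² = (0)² = 0, and 0 < 9 ✓
  (4) y = 4, target 4 ✓ (first branch holds)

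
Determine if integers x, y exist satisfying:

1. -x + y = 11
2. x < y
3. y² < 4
Yes

Take x = -11, y = 0. Substituting into each constraint:
  (1) 11 + 0 = 11 ✓
  (2) -11 < 0 ✓
  (3) y² = (0)² = 0, and 0 < 4 ✓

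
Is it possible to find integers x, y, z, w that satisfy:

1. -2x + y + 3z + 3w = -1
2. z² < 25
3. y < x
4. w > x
Yes

Take x = 0, y = -1, z = -1, w = 1. Substituting into each constraint:
  (1) -2(0) + (-1) + 3(-1) + 3(1) = -1 ✓
  (2) z² = (-1)² = 1, and 1 < 25 ✓
  (3) -1 < 0 ✓
  (4) 1 > 0 ✓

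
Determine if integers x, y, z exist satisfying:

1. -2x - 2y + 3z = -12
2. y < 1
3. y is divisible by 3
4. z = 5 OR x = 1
No

The full constraint system is jointly infeasible over the integers. Each constraint and what it forces:

  - -2x - 2y + 3z = -12: is a linear equation tying the variables together
  - y < 1: bounds one variable relative to a constant
  - y is divisible by 3: restricts y to multiples of 3
  - z = 5 OR x = 1: forces a choice: either z = 5 or x = 1

Split on the disjunction (z = 5 OR x = 1):
  • If z = 5: with z = 5, writing y = 3y', every remaining term of the linear equation is divisible by 2, so the left side is ≡ 0 (mod 2); but the right side -27 ≡ 1 (mod 2). No integers can satisfy it.
  • If x = 1: with x = 1, writing y = 3y', every remaining term of the linear equation is divisible by 3, so the left side is ≡ 0 (mod 3); but the right side -10 ≡ 2 (mod 3). No integers can satisfy it.
Both branches are infeasible, so the system has no integer solution.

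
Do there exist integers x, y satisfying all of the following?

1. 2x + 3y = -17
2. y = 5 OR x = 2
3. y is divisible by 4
No

The full constraint system is jointly infeasible over the integers. Each constraint and what it forces:

  - 2x + 3y = -17: is a linear equation tying the variables together
  - y = 5 OR x = 2: forces a choice: either y = 5 or x = 2
  - y is divisible by 4: restricts y to multiples of 4

Modular obstruction: writing y = 4y', every remaining term of the linear equation is divisible by 2, so the left side is ≡ 0 (mod 2); but the right side -17 ≡ 1 (mod 2). No integers can satisfy it.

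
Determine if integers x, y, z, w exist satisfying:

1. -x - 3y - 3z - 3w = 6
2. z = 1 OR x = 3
Yes

Take x = 3, y = 0, z = 0, w = -3. Substituting into each constraint:
  (1) (-3) - 3(0) - 3(0) - 3(-3) = 6 ✓
  (2) x = 3, target 3 ✓ (second branch holds)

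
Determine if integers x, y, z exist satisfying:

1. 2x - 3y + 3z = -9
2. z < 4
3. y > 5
Yes

Take x = 0, y = 6, z = 3. Substituting into each constraint:
  (1) 2(0) - 3(6) + 3(3) = -9 ✓
  (2) 3 < 4 ✓
  (3) 6 > 5 ✓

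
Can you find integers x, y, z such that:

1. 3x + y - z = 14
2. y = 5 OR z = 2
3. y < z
Yes

Take x = 5, y = 1, z = 2. Substituting into each constraint:
  (1) 3(5) + 1 + (-2) = 14 ✓
  (2) z = 2, target 2 ✓ (second branch holds)
  (3) 1 < 2 ✓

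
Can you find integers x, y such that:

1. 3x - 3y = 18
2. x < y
No

The full constraint system is jointly infeasible over the integers. Each constraint and what it forces:

  - 3x - 3y = 18: is a linear equation tying the variables together
  - x < y: bounds one variable relative to another variable

From the equation, x − y = 6, i.e. y − x = -6; but y > x requires y − x ≥ 1. Contradiction.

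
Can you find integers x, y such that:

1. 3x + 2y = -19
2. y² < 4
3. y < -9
No

A contradictory subset is {y² < 4, y < -9}. No integer assignment can satisfy these jointly:

  - y² < 4: restricts y to |y| ≤ 1
  - y < -9: bounds one variable relative to a constant

Direct contradiction: the bounds on y require y ≥ -1 and y ≤ -10 simultaneously, which is empty.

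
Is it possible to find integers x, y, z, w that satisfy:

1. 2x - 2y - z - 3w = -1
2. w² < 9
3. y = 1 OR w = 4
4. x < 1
Yes

Take x = 0, y = 1, z = -1, w = 0. Substituting into each constraint:
  (1) 2(0) - 2(1) + 1 - 3(0) = -1 ✓
  (2) w² = (0)² = 0, and 0 < 9 ✓
  (3) y = 1, target 1 ✓ (first branch holds)
  (4) 0 < 1 ✓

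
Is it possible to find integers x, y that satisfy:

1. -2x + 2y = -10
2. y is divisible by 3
Yes

Take x = 5, y = 0. Substituting into each constraint:
  (1) -2(5) + 2(0) = -10 ✓
  (2) 0 = 3 × 0, remainder 0 ✓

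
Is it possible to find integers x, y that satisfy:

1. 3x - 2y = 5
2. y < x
Yes

Take x = 3, y = 2. Substituting into each constraint:
  (1) 3(3) - 2(2) = 5 ✓
  (2) 2 < 3 ✓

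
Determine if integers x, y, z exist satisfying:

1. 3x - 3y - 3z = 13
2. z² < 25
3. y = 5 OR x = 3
No

Even the single constraint (3x - 3y - 3z = 13) is infeasible over the integers.

  - 3x - 3y - 3z = 13: every term on the left is divisible by 3, so the LHS ≡ 0 (mod 3), but the RHS 13 is not — no integer solution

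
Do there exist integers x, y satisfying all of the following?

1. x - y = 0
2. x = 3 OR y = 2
Yes

Take x = 2, y = 2. Substituting into each constraint:
  (1) 2 + (-2) = 0 ✓
  (2) y = 2, target 2 ✓ (second branch holds)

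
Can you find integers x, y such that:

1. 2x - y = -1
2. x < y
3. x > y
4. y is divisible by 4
No

A contradictory subset is {x < y, x > y}. No integer assignment can satisfy these jointly:

  - x < y: bounds one variable relative to another variable
  - x > y: bounds one variable relative to another variable

Direct contradiction: y > x and x > y cannot both hold.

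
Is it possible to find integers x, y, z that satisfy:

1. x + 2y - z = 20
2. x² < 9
Yes

Take x = 0, y = 10, z = 0. Substituting into each constraint:
  (1) 0 + 2(10) + 0 = 20 ✓
  (2) x² = (0)² = 0, and 0 < 9 ✓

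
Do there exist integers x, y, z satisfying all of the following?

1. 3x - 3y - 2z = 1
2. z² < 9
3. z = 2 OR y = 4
Yes

Take x = 5, y = 4, z = 1. Substituting into each constraint:
  (1) 3(5) - 3(4) - 2(1) = 1 ✓
  (2) z² = (1)² = 1, and 1 < 9 ✓
  (3) y = 4, target 4 ✓ (second branch holds)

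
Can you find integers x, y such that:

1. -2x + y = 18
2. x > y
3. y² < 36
No

The full constraint system is jointly infeasible over the integers. Each constraint and what it forces:

  - -2x + y = 18: is a linear equation tying the variables together
  - x > y: bounds one variable relative to another variable
  - y² < 36: restricts y to |y| ≤ 5

Propagating the comparison: x > y and y ≥ -5 give x ≥ -4. Range argument: with x ∈ [-4, ∞], y ∈ [-5, 5], the left side of the equation is at most 13, but the right side is 18 > 13. No integer solution exists.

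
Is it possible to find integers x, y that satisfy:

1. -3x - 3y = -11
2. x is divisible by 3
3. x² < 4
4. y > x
No

Even the single constraint (-3x - 3y = -11) is infeasible over the integers.

  - -3x - 3y = -11: every term on the left is divisible by 3, so the LHS ≡ 0 (mod 3), but the RHS -11 is not — no integer solution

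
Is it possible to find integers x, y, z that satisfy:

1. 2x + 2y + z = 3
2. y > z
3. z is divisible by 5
Yes

Take x = 8, y = -4, z = -5. Substituting into each constraint:
  (1) 2(8) + 2(-4) + (-5) = 3 ✓
  (2) -4 > -5 ✓
  (3) -5 = 5 × -1, remainder 0 ✓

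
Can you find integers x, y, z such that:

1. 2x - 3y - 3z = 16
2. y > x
Yes

Take x = -1, y = 0, z = -6. Substituting into each constraint:
  (1) 2(-1) - 3(0) - 3(-6) = 16 ✓
  (2) 0 > -1 ✓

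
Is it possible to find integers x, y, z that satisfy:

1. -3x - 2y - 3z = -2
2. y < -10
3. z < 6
Yes

Take x = 8, y = -11, z = 0. Substituting into each constraint:
  (1) -3(8) - 2(-11) - 3(0) = -2 ✓
  (2) -11 < -10 ✓
  (3) 0 < 6 ✓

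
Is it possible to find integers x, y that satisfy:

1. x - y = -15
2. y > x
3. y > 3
Yes

Take x = -11, y = 4. Substituting into each constraint:
  (1) (-11) + (-4) = -15 ✓
  (2) 4 > -11 ✓
  (3) 4 > 3 ✓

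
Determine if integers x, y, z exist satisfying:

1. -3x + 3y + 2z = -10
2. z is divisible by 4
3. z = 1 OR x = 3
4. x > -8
Yes

Take x = 3, y = -3, z = 4. Substituting into each constraint:
  (1) -3(3) + 3(-3) + 2(4) = -10 ✓
  (2) 4 = 4 × 1, remainder 0 ✓
  (3) x = 3, target 3 ✓ (second branch holds)
  (4) 3 > -8 ✓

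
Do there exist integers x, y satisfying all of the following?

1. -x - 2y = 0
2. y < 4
Yes

Take x = 0, y = 0. Substituting into each constraint:
  (1) 0 - 2(0) = 0 ✓
  (2) 0 < 4 ✓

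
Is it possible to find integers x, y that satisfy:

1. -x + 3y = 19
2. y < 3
Yes

Take x = -13, y = 2. Substituting into each constraint:
  (1) 13 + 3(2) = 19 ✓
  (2) 2 < 3 ✓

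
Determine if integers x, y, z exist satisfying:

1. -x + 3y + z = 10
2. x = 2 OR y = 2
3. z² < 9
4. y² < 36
Yes

Take x = -5, y = 2, z = -1. Substituting into each constraint:
  (1) 5 + 3(2) + (-1) = 10 ✓
  (2) y = 2, target 2 ✓ (second branch holds)
  (3) z² = (-1)² = 1, and 1 < 9 ✓
  (4) y² = (2)² = 4, and 4 < 36 ✓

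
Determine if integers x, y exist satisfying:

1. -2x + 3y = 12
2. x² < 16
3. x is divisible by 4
Yes

Take x = 0, y = 4. Substituting into each constraint:
  (1) -2(0) + 3(4) = 12 ✓
  (2) x² = (0)² = 0, and 0 < 16 ✓
  (3) 0 = 4 × 0, remainder 0 ✓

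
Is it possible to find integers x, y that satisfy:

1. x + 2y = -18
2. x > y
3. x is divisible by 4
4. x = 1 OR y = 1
No

A contradictory subset is {x + 2y = -18, x > y, x = 1 OR y = 1}. No integer assignment can satisfy these jointly:

  - x + 2y = -18: is a linear equation tying the variables together
  - x > y: bounds one variable relative to another variable
  - x = 1 OR y = 1: forces a choice: either x = 1 or y = 1

Split on the disjunction (x = 1 OR y = 1):
  • If x = 1: with x = 1, every remaining term of the linear equation is divisible by 2, so the left side is ≡ 0 (mod 2); but the right side -19 ≡ 1 (mod 2). No integers can satisfy it.
  • If y = 1: the equation forces x = -20, giving (y, x) = (1, -20), which violates x > y.
Both branches are infeasible, so the system has no integer solution.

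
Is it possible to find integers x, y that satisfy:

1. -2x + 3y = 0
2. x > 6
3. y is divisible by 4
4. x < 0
No

A contradictory subset is {x > 6, x < 0}. No integer assignment can satisfy these jointly:

  - x > 6: bounds one variable relative to a constant
  - x < 0: bounds one variable relative to a constant

Direct contradiction: the bounds on x require x ≥ 7 and x ≤ -1 simultaneously, which is empty.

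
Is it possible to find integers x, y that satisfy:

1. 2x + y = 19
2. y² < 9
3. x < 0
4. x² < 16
No

A contradictory subset is {2x + y = 19, y² < 9, x < 0}. No integer assignment can satisfy these jointly:

  - 2x + y = 19: is a linear equation tying the variables together
  - y² < 9: restricts y to |y| ≤ 2
  - x < 0: bounds one variable relative to a constant

Range argument: with x ∈ [−∞, -1], y ∈ [-2, 2], the left side of the equation is at most 0, but the right side is 19 > 0. No integer solution exists.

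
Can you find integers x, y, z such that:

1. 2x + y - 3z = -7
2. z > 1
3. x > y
Yes

Take x = 1, y = 0, z = 3. Substituting into each constraint:
  (1) 2(1) + 0 - 3(3) = -7 ✓
  (2) 3 > 1 ✓
  (3) 1 > 0 ✓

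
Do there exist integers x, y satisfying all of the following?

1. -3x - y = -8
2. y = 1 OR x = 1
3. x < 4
Yes

Take x = 1, y = 5. Substituting into each constraint:
  (1) -3(1) + (-5) = -8 ✓
  (2) x = 1, target 1 ✓ (second branch holds)
  (3) 1 < 4 ✓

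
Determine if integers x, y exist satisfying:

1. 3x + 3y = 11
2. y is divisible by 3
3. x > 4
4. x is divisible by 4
No

Even the single constraint (3x + 3y = 11) is infeasible over the integers.

  - 3x + 3y = 11: every term on the left is divisible by 3, so the LHS ≡ 0 (mod 3), but the RHS 11 is not — no integer solution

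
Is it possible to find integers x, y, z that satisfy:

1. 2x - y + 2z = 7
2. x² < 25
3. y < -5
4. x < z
Yes

Take x = -1, y = -9, z = 0. Substituting into each constraint:
  (1) 2(-1) + 9 + 2(0) = 7 ✓
  (2) x² = (-1)² = 1, and 1 < 25 ✓
  (3) -9 < -5 ✓
  (4) -1 < 0 ✓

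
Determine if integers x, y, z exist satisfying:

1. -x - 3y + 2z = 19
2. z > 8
Yes

Take x = 1, y = 0, z = 10. Substituting into each constraint:
  (1) (-1) - 3(0) + 2(10) = 19 ✓
  (2) 10 > 8 ✓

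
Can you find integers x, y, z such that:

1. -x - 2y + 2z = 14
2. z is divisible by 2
Yes

Take x = 0, y = -7, z = 0. Substituting into each constraint:
  (1) 0 - 2(-7) + 2(0) = 14 ✓
  (2) 0 = 2 × 0, remainder 0 ✓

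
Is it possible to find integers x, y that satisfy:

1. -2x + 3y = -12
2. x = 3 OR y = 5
Yes

Take x = 3, y = -2. Substituting into each constraint:
  (1) -2(3) + 3(-2) = -12 ✓
  (2) x = 3, target 3 ✓ (first branch holds)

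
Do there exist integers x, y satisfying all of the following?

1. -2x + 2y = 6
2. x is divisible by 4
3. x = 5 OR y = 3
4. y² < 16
Yes

Take x = 0, y = 3. Substituting into each constraint:
  (1) -2(0) + 2(3) = 6 ✓
  (2) 0 = 4 × 0, remainder 0 ✓
  (3) y = 3, target 3 ✓ (second branch holds)
  (4) y² = (3)² = 9, and 9 < 16 ✓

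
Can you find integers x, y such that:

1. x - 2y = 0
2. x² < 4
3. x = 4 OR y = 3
No

The full constraint system is jointly infeasible over the integers. Each constraint and what it forces:

  - x - 2y = 0: is a linear equation tying the variables together
  - x² < 4: restricts x to |x| ≤ 1
  - x = 4 OR y = 3: forces a choice: either x = 4 or y = 3

Split on the disjunction (x = 4 OR y = 3):
  • If x = 4: this contradicts x² < 4, which requires |x| ≤ 1.
  • If y = 3: the equation forces x = 6, but x² < 4 requires |x| ≤ 1.
Both branches are infeasible, so the system has no integer solution.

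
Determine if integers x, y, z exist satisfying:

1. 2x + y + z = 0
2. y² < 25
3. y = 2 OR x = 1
Yes

Take x = 1, y = 0, z = -2. Substituting into each constraint:
  (1) 2(1) + 0 + (-2) = 0 ✓
  (2) y² = (0)² = 0, and 0 < 25 ✓
  (3) x = 1, target 1 ✓ (second branch holds)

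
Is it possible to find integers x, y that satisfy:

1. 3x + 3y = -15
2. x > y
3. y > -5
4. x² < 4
Yes

Take x = -1, y = -4. Substituting into each constraint:
  (1) 3(-1) + 3(-4) = -15 ✓
  (2) -1 > -4 ✓
  (3) -4 > -5 ✓
  (4) x² = (-1)² = 1, and 1 < 4 ✓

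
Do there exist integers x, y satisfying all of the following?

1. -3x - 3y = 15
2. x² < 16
Yes

Take x = 0, y = -5. Substituting into each constraint:
  (1) -3(0) - 3(-5) = 15 ✓
  (2) x² = (0)² = 0, and 0 < 16 ✓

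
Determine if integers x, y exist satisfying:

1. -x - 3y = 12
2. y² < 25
Yes

Take x = -12, y = 0. Substituting into each constraint:
  (1) 12 - 3(0) = 12 ✓
  (2) y² = (0)² = 0, and 0 < 25 ✓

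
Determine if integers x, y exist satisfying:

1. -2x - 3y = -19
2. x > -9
Yes

Take x = 2, y = 5. Substituting into each constraint:
  (1) -2(2) - 3(5) = -19 ✓
  (2) 2 > -9 ✓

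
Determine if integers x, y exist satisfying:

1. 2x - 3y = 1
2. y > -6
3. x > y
Yes

Take x = 2, y = 1. Substituting into each constraint:
  (1) 2(2) - 3(1) = 1 ✓
  (2) 1 > -6 ✓
  (3) 2 > 1 ✓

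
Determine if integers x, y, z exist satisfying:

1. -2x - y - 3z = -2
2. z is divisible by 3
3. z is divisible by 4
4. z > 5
Yes

Take x = -17, y = 0, z = 12. Substituting into each constraint:
  (1) -2(-17) + 0 - 3(12) = -2 ✓
  (2) 12 = 3 × 4, remainder 0 ✓
  (3) 12 = 4 × 3, remainder 0 ✓
  (4) 12 > 5 ✓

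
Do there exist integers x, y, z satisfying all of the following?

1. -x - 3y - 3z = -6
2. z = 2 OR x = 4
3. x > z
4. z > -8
Yes

Take x = 6, y = -2, z = 2. Substituting into each constraint:
  (1) (-6) - 3(-2) - 3(2) = -6 ✓
  (2) z = 2, target 2 ✓ (first branch holds)
  (3) 6 > 2 ✓
  (4) 2 > -8 ✓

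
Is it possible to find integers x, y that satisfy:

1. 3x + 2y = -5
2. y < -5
Yes

Take x = 3, y = -7. Substituting into each constraint:
  (1) 3(3) + 2(-7) = -5 ✓
  (2) -7 < -5 ✓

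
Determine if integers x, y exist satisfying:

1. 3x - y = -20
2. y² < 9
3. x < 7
Yes

Take x = -7, y = -1. Substituting into each constraint:
  (1) 3(-7) + 1 = -20 ✓
  (2) y² = (-1)² = 1, and 1 < 9 ✓
  (3) -7 < 7 ✓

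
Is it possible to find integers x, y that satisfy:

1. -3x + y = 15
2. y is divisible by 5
Yes

Take x = -5, y = 0. Substituting into each constraint:
  (1) -3(-5) + 0 = 15 ✓
  (2) 0 = 5 × 0, remainder 0 ✓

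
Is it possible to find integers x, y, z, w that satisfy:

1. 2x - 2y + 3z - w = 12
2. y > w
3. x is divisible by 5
Yes

Take x = 0, y = 0, z = 3, w = -3. Substituting into each constraint:
  (1) 2(0) - 2(0) + 3(3) + 3 = 12 ✓
  (2) 0 > -3 ✓
  (3) 0 = 5 × 0, remainder 0 ✓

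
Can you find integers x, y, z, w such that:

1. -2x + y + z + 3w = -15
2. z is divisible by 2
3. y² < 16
Yes

Take x = 0, y = 0, z = 0, w = -5. Substituting into each constraint:
  (1) -2(0) + 0 + 0 + 3(-5) = -15 ✓
  (2) 0 = 2 × 0, remainder 0 ✓
  (3) y² = (0)² = 0, and 0 < 16 ✓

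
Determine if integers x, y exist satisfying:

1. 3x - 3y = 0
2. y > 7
Yes

Take x = 8, y = 8. Substituting into each constraint:
  (1) 3(8) - 3(8) = 0 ✓
  (2) 8 > 7 ✓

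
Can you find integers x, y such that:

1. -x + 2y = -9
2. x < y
Yes

Take x = -11, y = -10. Substituting into each constraint:
  (1) 11 + 2(-10) = -9 ✓
  (2) -11 < -10 ✓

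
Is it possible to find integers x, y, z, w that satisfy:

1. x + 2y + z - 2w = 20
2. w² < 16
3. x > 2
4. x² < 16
Yes

Take x = 3, y = 0, z = 17, w = 0. Substituting into each constraint:
  (1) 3 + 2(0) + 17 - 2(0) = 20 ✓
  (2) w² = (0)² = 0, and 0 < 16 ✓
  (3) 3 > 2 ✓
  (4) x² = (3)² = 9, and 9 < 16 ✓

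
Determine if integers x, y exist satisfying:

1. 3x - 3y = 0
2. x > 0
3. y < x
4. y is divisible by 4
No

A contradictory subset is {3x - 3y = 0, y < x}. No integer assignment can satisfy these jointly:

  - 3x - 3y = 0: is a linear equation tying the variables together
  - y < x: bounds one variable relative to another variable

From the equation, x − y = 0, i.e. x − y = 0; but x > y requires x − y ≥ 1. Contradiction.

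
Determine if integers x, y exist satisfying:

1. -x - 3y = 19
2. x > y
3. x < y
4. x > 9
No

A contradictory subset is {x > y, x < y}. No integer assignment can satisfy these jointly:

  - x > y: bounds one variable relative to another variable
  - x < y: bounds one variable relative to another variable

Direct contradiction: x > y and y > x cannot both hold.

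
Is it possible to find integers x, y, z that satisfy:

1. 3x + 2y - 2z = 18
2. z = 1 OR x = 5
Yes

Take x = 0, y = 10, z = 1. Substituting into each constraint:
  (1) 3(0) + 2(10) - 2(1) = 18 ✓
  (2) z = 1, target 1 ✓ (first branch holds)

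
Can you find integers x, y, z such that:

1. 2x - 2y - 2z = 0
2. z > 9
Yes

Take x = 10, y = 0, z = 10. Substituting into each constraint:
  (1) 2(10) - 2(0) - 2(10) = 0 ✓
  (2) 10 > 9 ✓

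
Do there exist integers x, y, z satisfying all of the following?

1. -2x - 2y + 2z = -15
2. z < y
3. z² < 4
No

Even the single constraint (-2x - 2y + 2z = -15) is infeasible over the integers.

  - -2x - 2y + 2z = -15: every term on the left is divisible by 2, so the LHS ≡ 0 (mod 2), but the RHS -15 is not — no integer solution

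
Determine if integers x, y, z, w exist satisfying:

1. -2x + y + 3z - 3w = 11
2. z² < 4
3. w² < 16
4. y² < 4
Yes

Take x = -7, y = 0, z = 0, w = 1. Substituting into each constraint:
  (1) -2(-7) + 0 + 3(0) - 3(1) = 11 ✓
  (2) z² = (0)² = 0, and 0 < 4 ✓
  (3) w² = (1)² = 1, and 1 < 16 ✓
  (4) y² = (0)² = 0, and 0 < 4 ✓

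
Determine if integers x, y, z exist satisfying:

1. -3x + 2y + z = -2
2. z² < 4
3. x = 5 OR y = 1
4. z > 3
No

A contradictory subset is {z² < 4, z > 3}. No integer assignment can satisfy these jointly:

  - z² < 4: restricts z to |z| ≤ 1
  - z > 3: bounds one variable relative to a constant

Direct contradiction: the bounds on z require z ≥ 4 and z ≤ 1 simultaneously, which is empty.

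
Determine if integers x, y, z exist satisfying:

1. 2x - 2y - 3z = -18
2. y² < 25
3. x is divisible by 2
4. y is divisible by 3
Yes

Take x = 0, y = 0, z = 6. Substituting into each constraint:
  (1) 2(0) - 2(0) - 3(6) = -18 ✓
  (2) y² = (0)² = 0, and 0 < 25 ✓
  (3) 0 = 2 × 0, remainder 0 ✓
  (4) 0 = 3 × 0, remainder 0 ✓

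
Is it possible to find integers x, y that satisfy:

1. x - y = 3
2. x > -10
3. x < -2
Yes

Take x = -3, y = -6. Substituting into each constraint:
  (1) (-3) + 6 = 3 ✓
  (2) -3 > -10 ✓
  (3) -3 < -2 ✓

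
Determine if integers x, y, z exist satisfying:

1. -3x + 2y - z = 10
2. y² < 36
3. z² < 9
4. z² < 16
Yes

Take x = -2, y = 2, z = 0. Substituting into each constraint:
  (1) -3(-2) + 2(2) + 0 = 10 ✓
  (2) y² = (2)² = 4, and 4 < 36 ✓
  (3) z² = (0)² = 0, and 0 < 9 ✓
  (4) z² = (0)² = 0, and 0 < 16 ✓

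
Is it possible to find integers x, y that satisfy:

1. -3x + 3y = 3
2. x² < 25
Yes

Take x = 0, y = 1. Substituting into each constraint:
  (1) -3(0) + 3(1) = 3 ✓
  (2) x² = (0)² = 0, and 0 < 25 ✓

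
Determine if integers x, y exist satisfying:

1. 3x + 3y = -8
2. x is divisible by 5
No

Even the single constraint (3x + 3y = -8) is infeasible over the integers.

  - 3x + 3y = -8: every term on the left is divisible by 3, so the LHS ≡ 0 (mod 3), but the RHS -8 is not — no integer solution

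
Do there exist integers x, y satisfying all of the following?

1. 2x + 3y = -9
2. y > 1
Yes

Take x = -9, y = 3. Substituting into each constraint:
  (1) 2(-9) + 3(3) = -9 ✓
  (2) 3 > 1 ✓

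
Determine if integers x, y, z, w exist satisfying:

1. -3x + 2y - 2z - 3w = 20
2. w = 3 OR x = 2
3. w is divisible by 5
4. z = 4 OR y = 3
Yes

Take x = 2, y = 32, z = 4, w = 10. Substituting into each constraint:
  (1) -3(2) + 2(32) - 2(4) - 3(10) = 20 ✓
  (2) x = 2, target 2 ✓ (second branch holds)
  (3) 10 = 5 × 2, remainder 0 ✓
  (4) z = 4, target 4 ✓ (first branch holds)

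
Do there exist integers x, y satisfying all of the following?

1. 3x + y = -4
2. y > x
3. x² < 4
No

The full constraint system is jointly infeasible over the integers. Each constraint and what it forces:

  - 3x + y = -4: is a linear equation tying the variables together
  - y > x: bounds one variable relative to another variable
  - x² < 4: restricts x to |x| ≤ 1

Propagating the comparison: y > x and x ≥ -1 give y ≥ 0. Range argument: with x ∈ [-1, 1], y ∈ [0, ∞], the left side of the equation is at least -3, but the right side is -4 < -3. No integer solution exists.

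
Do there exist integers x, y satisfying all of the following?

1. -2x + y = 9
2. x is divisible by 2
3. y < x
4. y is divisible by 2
No

A contradictory subset is {-2x + y = 9, y is divisible by 2}. No integer assignment can satisfy these jointly:

  - -2x + y = 9: is a linear equation tying the variables together
  - y is divisible by 2: restricts y to multiples of 2

Modular obstruction: writing y = 2y', every remaining term of the linear equation is divisible by 2, so the left side is ≡ 0 (mod 2); but the right side 9 ≡ 1 (mod 2). No integers can satisfy it.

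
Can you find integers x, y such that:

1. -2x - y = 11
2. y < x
Yes

Take x = -3, y = -5. Substituting into each constraint:
  (1) -2(-3) + 5 = 11 ✓
  (2) -5 < -3 ✓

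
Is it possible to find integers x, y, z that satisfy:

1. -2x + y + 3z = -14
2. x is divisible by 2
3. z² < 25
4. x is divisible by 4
Yes

Take x = 0, y = -20, z = 2. Substituting into each constraint:
  (1) -2(0) + (-20) + 3(2) = -14 ✓
  (2) 0 = 2 × 0, remainder 0 ✓
  (3) z² = (2)² = 4, and 4 < 25 ✓
  (4) 0 = 4 × 0, remainder 0 ✓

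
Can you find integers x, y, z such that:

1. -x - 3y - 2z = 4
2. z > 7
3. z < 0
No

A contradictory subset is {z > 7, z < 0}. No integer assignment can satisfy these jointly:

  - z > 7: bounds one variable relative to a constant
  - z < 0: bounds one variable relative to a constant

Direct contradiction: the bounds on z require z ≥ 8 and z ≤ -1 simultaneously, which is empty.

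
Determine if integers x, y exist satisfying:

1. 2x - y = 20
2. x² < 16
Yes

Take x = 0, y = -20. Substituting into each constraint:
  (1) 2(0) + 20 = 20 ✓
  (2) x² = (0)² = 0, and 0 < 16 ✓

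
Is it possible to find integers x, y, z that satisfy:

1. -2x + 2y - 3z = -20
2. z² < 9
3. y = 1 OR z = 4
Yes

Take x = 14, y = 1, z = -2. Substituting into each constraint:
  (1) -2(14) + 2(1) - 3(-2) = -20 ✓
  (2) z² = (-2)² = 4, and 4 < 9 ✓
  (3) y = 1, target 1 ✓ (first branch holds)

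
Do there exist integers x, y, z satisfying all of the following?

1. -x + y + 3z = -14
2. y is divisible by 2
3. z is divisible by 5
Yes

Take x = 14, y = 0, z = 0. Substituting into each constraint:
  (1) (-14) + 0 + 3(0) = -14 ✓
  (2) 0 = 2 × 0, remainder 0 ✓
  (3) 0 = 5 × 0, remainder 0 ✓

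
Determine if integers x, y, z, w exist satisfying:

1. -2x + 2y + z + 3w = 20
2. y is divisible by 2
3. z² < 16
Yes

Take x = 2, y = 0, z = 0, w = 8. Substituting into each constraint:
  (1) -2(2) + 2(0) + 0 + 3(8) = 20 ✓
  (2) 0 = 2 × 0, remainder 0 ✓
  (3) z² = (0)² = 0, and 0 < 16 ✓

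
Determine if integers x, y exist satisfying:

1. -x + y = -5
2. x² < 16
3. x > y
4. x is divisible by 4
Yes

Take x = 0, y = -5. Substituting into each constraint:
  (1) 0 + (-5) = -5 ✓
  (2) x² = (0)² = 0, and 0 < 16 ✓
  (3) 0 > -5 ✓
  (4) 0 = 4 × 0, remainder 0 ✓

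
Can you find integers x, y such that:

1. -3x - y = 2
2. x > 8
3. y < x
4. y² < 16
No

A contradictory subset is {-3x - y = 2, x > 8, y² < 16}. No integer assignment can satisfy these jointly:

  - -3x - y = 2: is a linear equation tying the variables together
  - x > 8: bounds one variable relative to a constant
  - y² < 16: restricts y to |y| ≤ 3

Range argument: with x ∈ [9, ∞], y ∈ [-3, 3], the left side of the equation is at most -24, but the right side is 2 > -24. No integer solution exists.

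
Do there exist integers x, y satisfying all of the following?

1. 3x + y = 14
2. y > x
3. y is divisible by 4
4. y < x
No

A contradictory subset is {y > x, y < x}. No integer assignment can satisfy these jointly:

  - y > x: bounds one variable relative to another variable
  - y < x: bounds one variable relative to another variable

Direct contradiction: y > x and x > y cannot both hold.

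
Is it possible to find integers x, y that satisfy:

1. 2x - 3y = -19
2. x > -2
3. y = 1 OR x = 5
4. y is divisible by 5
No

A contradictory subset is {2x - 3y = -19, x > -2, y = 1 OR x = 5}. No integer assignment can satisfy these jointly:

  - 2x - 3y = -19: is a linear equation tying the variables together
  - x > -2: bounds one variable relative to a constant
  - y = 1 OR x = 5: forces a choice: either y = 1 or x = 5

Split on the disjunction (y = 1 OR x = 5):
  • If y = 1: the equation forces x = -8, which contradicts the bound x ≥ -1.
  • If x = 5: with x = 5, every remaining term of the linear equation is divisible by 3, so the left side is ≡ 0 (mod 3); but the right side -29 ≡ 1 (mod 3). No integers can satisfy it.
Both branches are infeasible, so the system has no integer solution.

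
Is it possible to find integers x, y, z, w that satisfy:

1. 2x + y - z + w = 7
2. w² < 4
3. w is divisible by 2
Yes

Take x = 0, y = 7, z = 0, w = 0. Substituting into each constraint:
  (1) 2(0) + 7 + 0 + 0 = 7 ✓
  (2) w² = (0)² = 0, and 0 < 4 ✓
  (3) 0 = 2 × 0, remainder 0 ✓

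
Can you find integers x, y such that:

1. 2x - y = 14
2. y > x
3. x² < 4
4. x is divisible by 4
No

A contradictory subset is {2x - y = 14, y > x, x² < 4}. No integer assignment can satisfy these jointly:

  - 2x - y = 14: is a linear equation tying the variables together
  - y > x: bounds one variable relative to another variable
  - x² < 4: restricts x to |x| ≤ 1

Propagating the comparison: y > x and x ≥ -1 give y ≥ 0. Range argument: with x ∈ [-1, 1], y ∈ [0, ∞], the left side of the equation is at most 2, but the right side is 14 > 2. No integer solution exists.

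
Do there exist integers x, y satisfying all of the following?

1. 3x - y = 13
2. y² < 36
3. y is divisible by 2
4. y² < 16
Yes

Take x = 5, y = 2. Substituting into each constraint:
  (1) 3(5) + (-2) = 13 ✓
  (2) y² = (2)² = 4, and 4 < 36 ✓
  (3) 2 = 2 × 1, remainder 0 ✓
  (4) y² = (2)² = 4, and 4 < 16 ✓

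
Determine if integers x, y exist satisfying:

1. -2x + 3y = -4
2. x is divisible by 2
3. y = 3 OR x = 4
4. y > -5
No

A contradictory subset is {-2x + 3y = -4, y = 3 OR x = 4}. No integer assignment can satisfy these jointly:

  - -2x + 3y = -4: is a linear equation tying the variables together
  - y = 3 OR x = 4: forces a choice: either y = 3 or x = 4

Split on the disjunction (y = 3 OR x = 4):
  • If y = 3: with y = 3, every remaining term of the linear equation is divisible by 2, so the left side is ≡ 0 (mod 2); but the right side -13 ≡ 1 (mod 2). No integers can satisfy it.
  • If x = 4: with x = 4, every remaining term of the linear equation is divisible by 3, so the left side is ≡ 0 (mod 3); but the right side 4 ≡ 1 (mod 3). No integers can satisfy it.
Both branches are infeasible, so the system has no integer solution.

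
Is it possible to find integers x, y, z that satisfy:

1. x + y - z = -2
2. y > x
Yes

Take x = 0, y = 1, z = 3. Substituting into each constraint:
  (1) 0 + 1 + (-3) = -2 ✓
  (2) 1 > 0 ✓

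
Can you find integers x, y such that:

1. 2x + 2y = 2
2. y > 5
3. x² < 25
No

The full constraint system is jointly infeasible over the integers. Each constraint and what it forces:

  - 2x + 2y = 2: is a linear equation tying the variables together
  - y > 5: bounds one variable relative to a constant
  - x² < 25: restricts x to |x| ≤ 4

Range argument: with x ∈ [-4, 4], y ∈ [6, ∞], the left side of the equation is at least 4, but the right side is 2 < 4. No integer solution exists.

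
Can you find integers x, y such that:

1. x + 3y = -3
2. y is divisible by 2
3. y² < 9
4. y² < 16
Yes

Take x = -3, y = 0. Substituting into each constraint:
  (1) (-3) + 3(0) = -3 ✓
  (2) 0 = 2 × 0, remainder 0 ✓
  (3) y² = (0)² = 0, and 0 < 9 ✓
  (4) y² = (0)² = 0, and 0 < 16 ✓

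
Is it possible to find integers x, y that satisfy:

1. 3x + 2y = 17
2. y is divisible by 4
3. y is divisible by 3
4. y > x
No

A contradictory subset is {3x + 2y = 17, y is divisible by 3}. No integer assignment can satisfy these jointly:

  - 3x + 2y = 17: is a linear equation tying the variables together
  - y is divisible by 3: restricts y to multiples of 3

Modular obstruction: writing y = 3y', every remaining term of the linear equation is divisible by 3, so the left side is ≡ 0 (mod 3); but the right side 17 ≡ 2 (mod 3). No integers can satisfy it.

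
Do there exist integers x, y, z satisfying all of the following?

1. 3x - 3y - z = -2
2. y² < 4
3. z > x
Yes

Take x = 1, y = 1, z = 2. Substituting into each constraint:
  (1) 3(1) - 3(1) + (-2) = -2 ✓
  (2) y² = (1)² = 1, and 1 < 4 ✓
  (3) 2 > 1 ✓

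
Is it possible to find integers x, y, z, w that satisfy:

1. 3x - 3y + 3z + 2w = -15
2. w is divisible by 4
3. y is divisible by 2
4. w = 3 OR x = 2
Yes

Take x = 2, y = 0, z = -7, w = 0. Substituting into each constraint:
  (1) 3(2) - 3(0) + 3(-7) + 2(0) = -15 ✓
  (2) 0 = 4 × 0, remainder 0 ✓
  (3) 0 = 2 × 0, remainder 0 ✓
  (4) x = 2, target 2 ✓ (second branch holds)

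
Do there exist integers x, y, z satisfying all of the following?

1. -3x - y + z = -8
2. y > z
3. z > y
No

A contradictory subset is {y > z, z > y}. No integer assignment can satisfy these jointly:

  - y > z: bounds one variable relative to another variable
  - z > y: bounds one variable relative to another variable

Direct contradiction: y > z and z > y cannot both hold.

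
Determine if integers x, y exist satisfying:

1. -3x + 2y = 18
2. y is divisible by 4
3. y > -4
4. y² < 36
Yes

Take x = -6, y = 0. Substituting into each constraint:
  (1) -3(-6) + 2(0) = 18 ✓
  (2) 0 = 4 × 0, remainder 0 ✓
  (3) 0 > -4 ✓
  (4) y² = (0)² = 0, and 0 < 36 ✓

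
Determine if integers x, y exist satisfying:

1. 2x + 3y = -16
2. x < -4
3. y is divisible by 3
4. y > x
Yes

Take x = -8, y = 0. Substituting into each constraint:
  (1) 2(-8) + 3(0) = -16 ✓
  (2) -8 < -4 ✓
  (3) 0 = 3 × 0, remainder 0 ✓
  (4) 0 > -8 ✓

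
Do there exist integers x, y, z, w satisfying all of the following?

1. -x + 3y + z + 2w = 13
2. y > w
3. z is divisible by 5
Yes

Take x = -15, y = 0, z = 0, w = -1. Substituting into each constraint:
  (1) 15 + 3(0) + 0 + 2(-1) = 13 ✓
  (2) 0 > -1 ✓
  (3) 0 = 5 × 0, remainder 0 ✓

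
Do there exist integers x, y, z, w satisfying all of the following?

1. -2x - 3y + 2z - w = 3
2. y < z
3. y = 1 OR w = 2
Yes

Take x = -1, y = 1, z = 2, w = 0. Substituting into each constraint:
  (1) -2(-1) - 3(1) + 2(2) + 0 = 3 ✓
  (2) 1 < 2 ✓
  (3) y = 1, target 1 ✓ (first branch holds)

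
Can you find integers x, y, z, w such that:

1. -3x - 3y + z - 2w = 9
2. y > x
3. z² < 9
Yes

Take x = -2, y = -1, z = 0, w = 0. Substituting into each constraint:
  (1) -3(-2) - 3(-1) + 0 - 2(0) = 9 ✓
  (2) -1 > -2 ✓
  (3) z² = (0)² = 0, and 0 < 9 ✓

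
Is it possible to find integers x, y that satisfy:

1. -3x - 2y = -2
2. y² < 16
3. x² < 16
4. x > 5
No

A contradictory subset is {x² < 16, x > 5}. No integer assignment can satisfy these jointly:

  - x² < 16: restricts x to |x| ≤ 3
  - x > 5: bounds one variable relative to a constant

Direct contradiction: the bounds on x require x ≥ 6 and x ≤ 3 simultaneously, which is empty.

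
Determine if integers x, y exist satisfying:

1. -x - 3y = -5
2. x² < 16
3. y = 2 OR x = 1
Yes

Take x = -1, y = 2. Substituting into each constraint:
  (1) 1 - 3(2) = -5 ✓
  (2) x² = (-1)² = 1, and 1 < 16 ✓
  (3) y = 2, target 2 ✓ (first branch holds)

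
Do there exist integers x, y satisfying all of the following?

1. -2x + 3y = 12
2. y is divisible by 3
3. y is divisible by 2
Yes

Take x = -6, y = 0. Substituting into each constraint:
  (1) -2(-6) + 3(0) = 12 ✓
  (2) 0 = 3 × 0, remainder 0 ✓
  (3) 0 = 2 × 0, remainder 0 ✓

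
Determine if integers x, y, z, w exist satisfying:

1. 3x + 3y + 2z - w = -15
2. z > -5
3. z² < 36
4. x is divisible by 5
Yes

Take x = 0, y = -3, z = -3, w = 0. Substituting into each constraint:
  (1) 3(0) + 3(-3) + 2(-3) + 0 = -15 ✓
  (2) -3 > -5 ✓
  (3) z² = (-3)² = 9, and 9 < 36 ✓
  (4) 0 = 5 × 0, remainder 0 ✓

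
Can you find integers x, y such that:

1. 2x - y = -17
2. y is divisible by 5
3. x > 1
Yes

Take x = 4, y = 25. Substituting into each constraint:
  (1) 2(4) + (-25) = -17 ✓
  (2) 25 = 5 × 5, remainder 0 ✓
  (3) 4 > 1 ✓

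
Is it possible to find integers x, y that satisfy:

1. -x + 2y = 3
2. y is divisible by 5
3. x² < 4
No

The full constraint system is jointly infeasible over the integers. Each constraint and what it forces:

  - -x + 2y = 3: is a linear equation tying the variables together
  - y is divisible by 5: restricts y to multiples of 5
  - x² < 4: restricts x to |x| ≤ 1

The bounds confine x to {-1, 0, 1}. For each value, substitute into the equation:
  • x = -1: the equation forces y = 1, but 5 does not divide 1.
  • x = 0: the equation gives 2y = 3, so y would not be an integer.
  • x = 1: the equation forces y = 2, but 5 does not divide 2.
Every case fails, so no integer solution exists.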